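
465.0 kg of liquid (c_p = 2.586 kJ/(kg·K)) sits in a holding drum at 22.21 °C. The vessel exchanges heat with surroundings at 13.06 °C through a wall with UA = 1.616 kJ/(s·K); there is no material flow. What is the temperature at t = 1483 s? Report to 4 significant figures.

Lumped-capacitance energy balance: M c_p dT/dt = UA(T_amb − T).
dT/dt = (T_ss − T)/τ with T_ss = T_amb = 13.0600 °C, τ = M c_p/UA = 465.0·2.586/1.616 = 744.115 s.
Solution: T(t) = T_ss + (T₀ − T_ss) e^(−t/τ).
T(1483) = 13.0600 + (9.15000)·0.136290 = 14.3071 °C.

14.31 °C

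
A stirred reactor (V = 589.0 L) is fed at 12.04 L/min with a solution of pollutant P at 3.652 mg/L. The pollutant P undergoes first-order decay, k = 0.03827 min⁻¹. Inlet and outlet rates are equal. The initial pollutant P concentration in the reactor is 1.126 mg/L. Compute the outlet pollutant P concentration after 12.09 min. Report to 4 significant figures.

1.200 mg/L

V dC/dt = Q(C_in − C) − k V C.
dC/dt = (Q/V) C_in − (Q/V + k) C; effective rate a = Q/V + k = 0.0204414 + 0.03827 = 0.0587114 min⁻¹.
C_ss = Q C_in/(Q + kV) = 1.27151 mg/L; C(t) = C_ss + (C₀ − C_ss) e^(−a t).
C(12.09) = 1.27151 + (-0.145509)·e^(−0.0587114·12.09) = 1.27151 + (-0.145509)·0.491732 = 1.19996 mg/L.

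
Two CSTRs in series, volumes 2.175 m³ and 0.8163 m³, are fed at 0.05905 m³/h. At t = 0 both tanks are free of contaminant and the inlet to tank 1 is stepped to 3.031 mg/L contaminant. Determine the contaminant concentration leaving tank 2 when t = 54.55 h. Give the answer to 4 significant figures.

1.963 mg/L

Each tank obeys Vᵢ dCᵢ/dt = Q(Cᵢ₋₁ − Cᵢ), so τᵢ = Vᵢ/Q.
τ₁ = 2.175/0.05905 = 36.8332 h; τ₂ = 0.8163/0.05905 = 13.8239 h.
Solving the cascade with C₁(0)=C₂(0)=0 gives C₂(t) = C_in[1 − (τ₁ e^(−t/τ₁) − τ₂ e^(−t/τ₂))/(τ₁ − τ₂)].
At t = 54.55: e^(−t/τ₁) = 0.227410, e^(−t/τ₂) = 0.0193305.
C₂ = 3.031·[1 − (36.8332·0.227410 − 13.8239·0.0193305)/(23.0093)] = 3.031·0.647577 = 1.96281 mg/L.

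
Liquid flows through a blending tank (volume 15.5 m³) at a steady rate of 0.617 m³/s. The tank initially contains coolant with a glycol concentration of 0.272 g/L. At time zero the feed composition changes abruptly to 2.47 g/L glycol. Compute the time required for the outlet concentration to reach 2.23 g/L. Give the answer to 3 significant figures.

Unsteady species balance (constant V, well mixed): V dC/dt = Q(C_in − C), so τ = V/Q = 25.122 s.
C(t) = C_in + (C₀ − C_in) e^(−t/τ). Set C = 2.23 and solve for t:
e^(−t/τ) = (C − C_in)/(C₀ − C_in) = (2.23 − 2.47)/(0.272 − 2.47) = 0.10919
t = −τ ln(…) = 25.122 × 2.2147 = 55.636 s.

55.6 s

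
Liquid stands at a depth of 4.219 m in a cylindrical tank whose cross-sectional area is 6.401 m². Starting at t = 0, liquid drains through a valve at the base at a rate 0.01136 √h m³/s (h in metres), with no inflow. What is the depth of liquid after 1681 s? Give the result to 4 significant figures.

0.3163 m

A dh/dt = −Q_out = −0.01136 √h.
∫ h^(−1/2) dh = −(0.01136/A) ∫ dt, giving 2√h = 2√h₀ − (0.01136/A) t.
√h = √4.219 − 0.01136·1681/(2·6.401) = 2.05402 − 1.49165 = 0.562366.
h = 0.562366² = 0.316256 m.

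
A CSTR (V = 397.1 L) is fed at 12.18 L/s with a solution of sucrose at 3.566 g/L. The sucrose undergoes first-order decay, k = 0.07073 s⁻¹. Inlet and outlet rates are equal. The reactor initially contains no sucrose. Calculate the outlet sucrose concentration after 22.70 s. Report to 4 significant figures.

0.9707 g/L

Accumulation = in − out − consumed: V dC/dt = Q C_in − Q C − k V C.
This is linear with rate a = Q/V + k = 0.101402 s⁻¹.
C_ss = Q C_in/(Q + kV) = 1.07865 g/L; C(t) = C_ss + (C₀ − C_ss) e^(−a t).
C(22.70) = 1.07865 + (-1.07865)·e^(−0.101402·22.70) = 1.07865 + (-1.07865)·0.100075 = 0.970704 g/L.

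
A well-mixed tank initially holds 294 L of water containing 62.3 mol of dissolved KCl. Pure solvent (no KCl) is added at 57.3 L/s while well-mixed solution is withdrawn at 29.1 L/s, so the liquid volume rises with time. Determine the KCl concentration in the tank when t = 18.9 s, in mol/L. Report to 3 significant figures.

Let m(t) be the amount of KCl. Volume: V(t) = V₀ + (Q_in − Q_out) t = 294 + 28.200 t; V(18.9) = 826.98 L.
Species balance (pure solvent in): dm/dt = −Q_out · m/V(t).
Separate: dm/m = −Q_out dt/V(t) ⇒ ln(m/m₀) = −(Q_out/(Q_in−Q_out)) ln(V/V₀).
m = m₀ (V₀/V)^(Q_out/(Q_in−Q_out)) = 62.3 × (294/826.98)^(1.0319) = 21.429 mol.
C = m/V = 21.429/826.98 = 0.025913 mol/L.

0.0259 mol/L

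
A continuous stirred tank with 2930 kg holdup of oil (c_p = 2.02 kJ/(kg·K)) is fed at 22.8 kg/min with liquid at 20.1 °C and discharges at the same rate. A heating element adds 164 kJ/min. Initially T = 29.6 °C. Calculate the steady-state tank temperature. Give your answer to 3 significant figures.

23.7 °C

Energy balance: M c_p dT/dt = ṁ c_p (T_in − T) + 164.
At steady state dT/dt = 0 ⇒ T_ss = T_in + Q̇/(ṁ c_p) = 20.1 + 164/(22.8·2.02) = 23.661 °C.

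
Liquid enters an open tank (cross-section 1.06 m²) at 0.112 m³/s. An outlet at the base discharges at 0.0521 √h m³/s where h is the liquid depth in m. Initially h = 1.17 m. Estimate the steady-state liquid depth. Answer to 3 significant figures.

Level balance: A dh/dt = 0.112 − 0.0521 √h. Setting dh/dt = 0:
Q_in = 0.0521 √h_ss ⇒ √h_ss = 0.112/0.0521 = 2.1497.
h_ss = 2.1497² = 4.6213 m. (Since h₀ = 1.17 m < h_ss, the level will rise toward this value.)

4.62 m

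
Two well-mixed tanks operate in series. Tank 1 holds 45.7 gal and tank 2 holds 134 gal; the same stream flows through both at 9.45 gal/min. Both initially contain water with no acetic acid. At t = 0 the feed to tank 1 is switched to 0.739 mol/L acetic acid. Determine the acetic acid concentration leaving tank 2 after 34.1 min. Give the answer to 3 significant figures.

0.638 mol/L

Time constants: τᵢ = Vᵢ/Q for each well-mixed tank.
τ₁ = 45.7/9.45 = 4.8360 min; τ₂ = 134/9.45 = 14.180 min.
Solving the cascade with C₁(0)=C₂(0)=0 gives C₂(t) = C_in[1 − (τ₁ e^(−t/τ₁) − τ₂ e^(−t/τ₂))/(τ₁ − τ₂)].
At t = 34.1: e^(−t/τ₁) = 0.00086627, e^(−t/τ₂) = 0.090282.
C₂ = 0.739·[1 − (4.8360·0.00086627 − 14.180·0.090282)/(-9.3439)] = 0.739·0.86344 = 0.63808 mol/L.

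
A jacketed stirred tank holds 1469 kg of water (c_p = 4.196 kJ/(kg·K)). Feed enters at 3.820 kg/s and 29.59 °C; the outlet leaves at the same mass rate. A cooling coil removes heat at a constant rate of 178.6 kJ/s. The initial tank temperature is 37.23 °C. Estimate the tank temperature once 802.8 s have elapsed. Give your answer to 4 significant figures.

20.78 °C

M c_p dT/dt = ṁ c_p (T_in − T) − Q̇.
τ = M/ṁ = 384.555 s; T_ss = T_in − Q̇/(ṁ c_p) = 29.59 − 178.6/(3.820·4.196) = 18.4475 °C.
Integrating: T(t) = T_ss + (T₀ − T_ss) e^(−t/τ).
T(802.8) = 18.4475 + (18.7825)·e^(−802.8/384.555) = 18.4475 + (18.7825)·0.123983 = 20.7762 °C.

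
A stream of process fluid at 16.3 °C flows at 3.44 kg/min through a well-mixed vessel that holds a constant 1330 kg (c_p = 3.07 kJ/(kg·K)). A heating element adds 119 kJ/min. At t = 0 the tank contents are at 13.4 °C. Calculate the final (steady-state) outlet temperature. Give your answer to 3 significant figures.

27.6 °C

M c_p dT/dt = ṁ c_p (T_in − T) + Q̇.
At steady state dT/dt = 0 ⇒ T_ss = T_in + Q̇/(ṁ c_p) = 16.3 + 119/(3.44·3.07) = 27.568 °C.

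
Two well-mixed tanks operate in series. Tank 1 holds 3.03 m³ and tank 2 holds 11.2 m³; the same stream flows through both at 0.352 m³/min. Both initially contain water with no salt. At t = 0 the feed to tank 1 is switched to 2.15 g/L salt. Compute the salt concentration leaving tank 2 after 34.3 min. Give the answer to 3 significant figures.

Time constants: τᵢ = Vᵢ/Q for each well-mixed tank.
τ₁ = 3.03/0.352 = 8.6080 min; τ₂ = 11.2/0.352 = 31.818 min.
Solving the cascade with C₁(0)=C₂(0)=0 gives C₂(t) = C_in[1 − (τ₁ e^(−t/τ₁) − τ₂ e^(−t/τ₂))/(τ₁ − τ₂)].
At t = 34.3: e^(−t/τ₁) = 0.018598, e^(−t/τ₂) = 0.34028.
C₂ = 2.15·[1 − (8.6080·0.018598 − 31.818·0.34028)/(-23.210)] = 2.15·0.54042 = 1.1619 g/L.

1.16 g/L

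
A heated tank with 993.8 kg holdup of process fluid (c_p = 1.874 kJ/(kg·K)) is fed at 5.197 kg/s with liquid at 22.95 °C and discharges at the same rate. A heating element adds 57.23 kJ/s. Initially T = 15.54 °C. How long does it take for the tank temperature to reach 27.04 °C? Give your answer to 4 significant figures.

M c_p dT/dt = ṁ c_p (T_in − T) + Q̇.
τ = M/ṁ = 191.226 s; T_ss = T_in + Q̇/(ṁ c_p) = 28.8263 °C.
T(t) = T_ss + (T₀ − T_ss) e^(−t/τ). Set T = 27.04:
e^(−t/τ) = (27.04 − 28.8263)/(15.54 − 28.8263) = 0.134445
t = −191.226 · ln(0.134445) = 383.714 s.

383.7 s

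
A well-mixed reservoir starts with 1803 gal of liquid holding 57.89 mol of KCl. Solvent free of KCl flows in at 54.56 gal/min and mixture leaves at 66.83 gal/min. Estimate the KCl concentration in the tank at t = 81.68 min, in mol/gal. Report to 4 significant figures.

0.0008695 mol/gal

Total volume: dV/dt = Q_in − Q_out = -12.2700 gal/min, so V(t) = 1803 − 12.2700 t and V(81.68) = 800.786 gal.
Solute balance: dm/dt = 0 − Q_out C = −Q_out m/V(t).
dm/m = −Q_out dt/(V₀ − 12.2700 t); integrating gives ln(m/m₀) = −(Q_out/(Q_in−Q_out)) ln(V/V₀).
m = m₀ (V₀/V)^(Q_out/(Q_in−Q_out)) = 57.89 × (1803/800.786)^(-5.44662) = 0.696282 mol.
C = m/V = 0.696282/800.786 = 0.000869497 mol/gal.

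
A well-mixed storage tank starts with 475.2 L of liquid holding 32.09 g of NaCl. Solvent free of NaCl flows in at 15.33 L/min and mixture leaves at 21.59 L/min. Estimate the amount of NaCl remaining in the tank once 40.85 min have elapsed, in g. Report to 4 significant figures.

2.235 g

Let m(t) be the amount of NaCl. Volume: V(t) = V₀ + (Q_in − Q_out) t = 475.2 − 6.26000 t; V(40.85) = 219.479 L.
No NaCl enters, so dm/dt = −Q_out · (m/V).
dm/m = −Q_out dt/(V₀ − 6.26000 t); integrating gives ln(m/m₀) = −(Q_out/(Q_in−Q_out)) ln(V/V₀).
m = m₀ (V₀/V)^(Q_out/(Q_in−Q_out)) = 32.09 × (475.2/219.479)^(-3.44888) = 2.23525 g.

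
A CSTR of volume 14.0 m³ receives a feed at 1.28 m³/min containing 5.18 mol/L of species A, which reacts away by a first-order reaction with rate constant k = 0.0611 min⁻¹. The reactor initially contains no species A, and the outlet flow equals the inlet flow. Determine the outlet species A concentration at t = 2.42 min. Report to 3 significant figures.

0.958 mol/L

Species balance: V dC/dt = Q C_in − Q C − k V C.
This is linear with rate a = Q/V + k = 0.15253 min⁻¹.
C_ss = Q C_in/(Q + kV) = 3.1050 mol/L; C(t) = C_ss + (C₀ − C_ss) e^(−a t).
C(2.42) = 3.1050 + (-3.1050)·e^(−0.15253·2.42) = 3.1050 + (-3.1050)·0.69134 = 0.95838 mol/L.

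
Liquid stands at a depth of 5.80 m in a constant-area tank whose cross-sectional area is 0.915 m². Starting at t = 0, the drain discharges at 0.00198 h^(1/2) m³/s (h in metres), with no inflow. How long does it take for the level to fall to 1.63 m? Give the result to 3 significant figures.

1050 s

With no inflow, A dh/dt = −0.00198 √h.
Separate and integrate: 2(√h − √h₀) = −(0.00198/A) t.
t = 2A(√h₀ − √h)/0.00198 = 2·0.915·(√5.80 − √1.63)/0.00198
  = 1.8300 × (2.4083 − 1.2767) / 0.00198 = 1045.9 s.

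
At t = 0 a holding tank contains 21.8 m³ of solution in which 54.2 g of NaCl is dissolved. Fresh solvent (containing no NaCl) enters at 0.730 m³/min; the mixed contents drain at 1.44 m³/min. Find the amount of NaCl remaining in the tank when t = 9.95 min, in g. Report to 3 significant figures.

24.5 g

Let m(t) be the amount of NaCl. Volume: V(t) = V₀ + (Q_in − Q_out) t = 21.8 − 0.71000 t; V(9.95) = 14.736 m³.
Species balance (pure solvent in): dm/dt = −Q_out · m/V(t).
Separate: dm/m = −Q_out dt/V(t) ⇒ ln(m/m₀) = −(Q_out/(Q_in−Q_out)) ln(V/V₀).
m = m₀ (V₀/V)^(Q_out/(Q_in−Q_out)) = 54.2 × (21.8/14.736)^(-2.0282) = 24.492 g.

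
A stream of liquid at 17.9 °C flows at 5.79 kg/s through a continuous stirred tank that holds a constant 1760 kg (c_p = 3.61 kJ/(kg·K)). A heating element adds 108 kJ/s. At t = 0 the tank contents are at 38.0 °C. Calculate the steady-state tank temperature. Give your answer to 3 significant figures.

23.1 °C

Energy balance: M c_p dT/dt = ṁ c_p (T_in − T) + 108.
At steady state dT/dt = 0 ⇒ T_ss = T_in + Q̇/(ṁ c_p) = 17.9 + 108/(5.79·3.61) = 23.067 °C.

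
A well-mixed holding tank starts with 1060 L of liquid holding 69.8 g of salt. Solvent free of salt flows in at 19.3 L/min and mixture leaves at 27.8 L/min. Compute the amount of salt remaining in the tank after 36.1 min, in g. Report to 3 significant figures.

Let m(t) be the amount of salt. Volume: V(t) = V₀ + (Q_in − Q_out) t = 1060 − 8.5000 t; V(36.1) = 753.15 L.
Species balance (pure solvent in): dm/dt = −Q_out · m/V(t).
dm/m = −Q_out dt/(V₀ − 8.5000 t); integrating gives ln(m/m₀) = −(Q_out/(Q_in−Q_out)) ln(V/V₀).
m = m₀ (V₀/V)^(Q_out/(Q_in−Q_out)) = 69.8 × (1060/753.15)^(-3.2706) = 22.826 g.

22.8 g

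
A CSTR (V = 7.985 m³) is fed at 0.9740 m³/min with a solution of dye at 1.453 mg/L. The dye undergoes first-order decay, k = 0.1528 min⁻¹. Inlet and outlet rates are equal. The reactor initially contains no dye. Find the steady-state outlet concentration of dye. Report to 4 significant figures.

0.6450 mg/L

Accumulation = in − out − consumed: V dC/dt = Q C_in − Q C − k V C.
Steady state (dC/dt = 0): C_ss = Q C_in/(Q + kV) = C_in/(1 + kV/Q).
C_ss = 0.9740·1.453/(0.9740 + 0.1528·7.985) = 1.41522/2.19411 = 0.645010 mg/L.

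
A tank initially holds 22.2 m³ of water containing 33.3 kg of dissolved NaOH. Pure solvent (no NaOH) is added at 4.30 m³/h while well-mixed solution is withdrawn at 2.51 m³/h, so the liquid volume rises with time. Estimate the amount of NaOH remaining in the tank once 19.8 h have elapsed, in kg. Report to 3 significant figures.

Total volume: dV/dt = Q_in − Q_out = 1.7900 m³/h, so V(t) = 22.2 + 1.7900 t and V(19.8) = 57.642 m³.
Species balance (pure solvent in): dm/dt = −Q_out · m/V(t).
Separate: dm/m = −Q_out dt/V(t) ⇒ ln(m/m₀) = −(Q_out/(Q_in−Q_out)) ln(V/V₀).
m = m₀ (V₀/V)^(Q_out/(Q_in−Q_out)) = 33.3 × (22.2/57.642)^(1.4022) = 8.7373 kg.

8.74 kg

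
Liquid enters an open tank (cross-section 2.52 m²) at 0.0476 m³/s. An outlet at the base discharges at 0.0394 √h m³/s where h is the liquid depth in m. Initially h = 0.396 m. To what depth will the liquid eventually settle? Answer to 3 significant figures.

Level balance: A dh/dt = 0.0476 − 0.0394 √h. Setting dh/dt = 0:
Q_in = 0.0394 √h_ss ⇒ √h_ss = 0.0476/0.0394 = 1.2081.
h_ss = 1.2081² = 1.4596 m. (Since h₀ = 0.396 m < h_ss, the level will rise toward this value.)

1.46 m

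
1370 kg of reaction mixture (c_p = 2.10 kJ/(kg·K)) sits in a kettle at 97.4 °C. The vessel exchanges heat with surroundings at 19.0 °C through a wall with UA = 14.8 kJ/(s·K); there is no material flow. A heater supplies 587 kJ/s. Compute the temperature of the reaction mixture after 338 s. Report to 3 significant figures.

Lumped-capacitance energy balance: M c_p dT/dt = UA(T_amb − T) + Q̇.
dT/dt = (T_ss − T)/τ with T_ss = T_amb + Q̇/UA = 19.0 + 587/14.8 = 58.662 °C, τ = M c_p/UA = 1370·2.10/14.8 = 194.39 s.
T approaches T_ss exponentially: T(t) = T_ss + (T₀ − T_ss) e^(−t/τ).
T(338) = 58.662 + (38.738)·0.17574 = 65.470 °C.

65.5 °C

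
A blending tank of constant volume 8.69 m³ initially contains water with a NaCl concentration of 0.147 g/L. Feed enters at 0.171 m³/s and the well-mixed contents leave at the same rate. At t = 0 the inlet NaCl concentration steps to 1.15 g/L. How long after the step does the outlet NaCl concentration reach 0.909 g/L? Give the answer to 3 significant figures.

72.5 s

Transient balance on the dissolved component: V dC/dt = Q(C_in − C), so τ = V/Q = 50.819 s.
C(t) = C_in + (C₀ − C_in) e^(−t/τ). Set C = 0.909 and solve for t:
e^(−t/τ) = (C − C_in)/(C₀ − C_in) = (0.909 − 1.15)/(0.147 − 1.15) = 0.24028
t = −τ ln(…) = 50.819 × 1.4260 = 72.465 s.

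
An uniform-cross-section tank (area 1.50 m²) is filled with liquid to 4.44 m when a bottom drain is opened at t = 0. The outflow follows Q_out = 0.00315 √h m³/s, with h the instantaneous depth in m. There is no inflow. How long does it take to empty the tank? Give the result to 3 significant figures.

2010 s

With no inflow, A dh/dt = −0.00315 √h.
This is separable: 2 d(√h)/dt = −0.00315/A, so √h = √h₀ − (0.00315/(2A)) t.
Set h = 0: 2√h₀ = (0.00315/A) t_empty ⇒ t_empty = 2A√h₀/0.00315.
t_empty = 2·1.50·√4.44/0.00315 = 3.0000·2.1071/0.00315 = 2006.8 s.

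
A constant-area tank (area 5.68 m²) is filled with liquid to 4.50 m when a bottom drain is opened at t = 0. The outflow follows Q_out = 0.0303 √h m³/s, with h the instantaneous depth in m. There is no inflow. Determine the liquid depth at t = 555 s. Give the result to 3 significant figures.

0.411 m

Unsteady balance on liquid volume: A dh/dt = −0.0303 √h.
This is separable: 2 d(√h)/dt = −0.0303/A, so √h = √h₀ − (0.0303/(2A)) t.
√h = √4.50 − 0.0303·555/(2·5.68) = 2.1213 − 1.4803 = 0.64099.
h = 0.64099² = 0.41087 m.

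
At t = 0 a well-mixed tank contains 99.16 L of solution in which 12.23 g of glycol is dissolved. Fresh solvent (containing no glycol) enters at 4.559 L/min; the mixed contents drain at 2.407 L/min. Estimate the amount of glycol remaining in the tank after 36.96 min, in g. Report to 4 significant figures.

Total volume: dV/dt = Q_in − Q_out = 2.15200 L/min, so V(t) = 99.16 + 2.15200 t and V(36.96) = 178.698 L.
No glycol enters, so dm/dt = −Q_out · (m/V).
dm/m = −Q_out dt/(V₀ + 2.15200 t); integrating gives ln(m/m₀) = −(Q_out/(Q_in−Q_out)) ln(V/V₀).
m = m₀ (V₀/V)^(Q_out/(Q_in−Q_out)) = 12.23 × (99.16/178.698)^(1.11849) = 6.32899 g.

6.329 g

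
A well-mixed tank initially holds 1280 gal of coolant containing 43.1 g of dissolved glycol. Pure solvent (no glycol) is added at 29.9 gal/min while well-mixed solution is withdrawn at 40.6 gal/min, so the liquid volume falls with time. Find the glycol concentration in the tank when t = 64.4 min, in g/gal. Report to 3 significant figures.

Let m(t) be the amount of glycol. Volume: V(t) = V₀ + (Q_in − Q_out) t = 1280 − 10.700 t; V(64.4) = 590.92 gal.
No glycol enters, so dm/dt = −Q_out · (m/V).
dm/m = −Q_out dt/(V₀ − 10.700 t); integrating gives ln(m/m₀) = −(Q_out/(Q_in−Q_out)) ln(V/V₀).
m = m₀ (V₀/V)^(Q_out/(Q_in−Q_out)) = 43.1 × (1280/590.92)^(-3.7944) = 2.2949 g.
C = m/V = 2.2949/590.92 = 0.0038837 g/gal.

0.00388 g/gal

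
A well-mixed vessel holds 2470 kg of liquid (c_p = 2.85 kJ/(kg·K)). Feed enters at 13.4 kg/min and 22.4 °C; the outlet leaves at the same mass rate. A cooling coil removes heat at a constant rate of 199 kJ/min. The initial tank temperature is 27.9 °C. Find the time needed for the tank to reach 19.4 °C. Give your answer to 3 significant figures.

M c_p dT/dt = ṁ c_p (T_in − T) − Q̇.
τ = M/ṁ = 184.33 min; T_ss = T_in − Q̇/(ṁ c_p) = 17.189 °C.
T(t) = T_ss + (T₀ − T_ss) e^(−t/τ). Set T = 19.4:
e^(−t/τ) = (19.4 − 17.189)/(27.9 − 17.189) = 0.20641
t = −184.33 · ln(0.20641) = 290.85 min.

291 min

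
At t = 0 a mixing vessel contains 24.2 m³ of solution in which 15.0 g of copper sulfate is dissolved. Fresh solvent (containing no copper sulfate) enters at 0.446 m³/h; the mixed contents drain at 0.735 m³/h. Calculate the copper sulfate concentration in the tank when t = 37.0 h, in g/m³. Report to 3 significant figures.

Total volume: dV/dt = Q_in − Q_out = -0.28900 m³/h, so V(t) = 24.2 − 0.28900 t and V(37.0) = 13.507 m³.
Solute balance: dm/dt = 0 − Q_out C = −Q_out m/V(t).
Separate: dm/m = −Q_out dt/V(t) ⇒ ln(m/m₀) = −(Q_out/(Q_in−Q_out)) ln(V/V₀).
m = m₀ (V₀/V)^(Q_out/(Q_in−Q_out)) = 15.0 × (24.2/13.507)^(-2.5433) = 3.4041 g.
C = m/V = 3.4041/13.507 = 0.25202 g/m³.

0.252 g/m³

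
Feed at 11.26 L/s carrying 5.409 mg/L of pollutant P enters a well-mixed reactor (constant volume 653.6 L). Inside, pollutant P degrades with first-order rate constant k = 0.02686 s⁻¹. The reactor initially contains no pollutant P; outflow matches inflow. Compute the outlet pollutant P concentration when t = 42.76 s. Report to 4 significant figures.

V dC/dt = Q(C_in − C) − k V C.
This is linear with rate a = Q/V + k = 0.0440877 s⁻¹.
C_ss = Q C_in/(Q + kV) = 2.11362 mg/L; C(t) = C_ss + (C₀ − C_ss) e^(−a t).
C(42.76) = 2.11362 + (-2.11362)·e^(−0.0440877·42.76) = 2.11362 + (-2.11362)·0.151800 = 1.79277 mg/L.

1.793 mg/L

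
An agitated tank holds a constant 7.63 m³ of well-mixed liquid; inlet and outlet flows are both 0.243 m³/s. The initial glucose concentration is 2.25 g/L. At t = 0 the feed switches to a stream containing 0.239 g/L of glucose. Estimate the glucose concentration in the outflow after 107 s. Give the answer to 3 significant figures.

Species balance on the tank: V dC/dt = Q(C_in − C).
Rewrite as dC/dt + C/τ = C_in/τ, τ = V/Q = 31.399 s.
Integrating: C(t) = C_in + (C₀ − C_in) e^(−t/τ).
C(107) = 0.239 + (2.25 − 0.239)·e^(−107/31.399) = 0.239 + (2.0110)·0.033116 = 0.30560 g/L.

0.306 g/L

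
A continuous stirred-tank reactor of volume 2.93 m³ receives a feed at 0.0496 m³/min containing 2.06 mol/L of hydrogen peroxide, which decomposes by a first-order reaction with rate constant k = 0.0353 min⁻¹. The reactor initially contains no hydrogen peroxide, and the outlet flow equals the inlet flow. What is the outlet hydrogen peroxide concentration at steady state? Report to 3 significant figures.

0.668 mol/L

Species balance: V dC/dt = Q C_in − Q C − k V C.
At steady state: 0 = Q C_in − (Q + kV) C_ss, so C_ss = Q C_in/(Q + kV).
C_ss = 0.0496·2.06/(0.0496 + 0.0353·2.93) = 0.10218/0.15303 = 0.66769 mol/L.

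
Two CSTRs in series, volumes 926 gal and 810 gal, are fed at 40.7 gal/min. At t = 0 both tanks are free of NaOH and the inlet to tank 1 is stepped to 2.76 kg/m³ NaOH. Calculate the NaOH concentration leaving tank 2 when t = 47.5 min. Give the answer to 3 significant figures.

1.80 kg/m³

Species balance on tank i: dCᵢ/dt = (Cᵢ₋₁ − Cᵢ)/τᵢ with τᵢ = Vᵢ/Q.
τ₁ = 926/40.7 = 22.752 min; τ₂ = 810/40.7 = 19.902 min.
Solving the cascade with C₁(0)=C₂(0)=0 gives C₂(t) = C_in[1 − (τ₁ e^(−t/τ₁) − τ₂ e^(−t/τ₂))/(τ₁ − τ₂)].
At t = 47.5: e^(−t/τ₁) = 0.12397, e^(−t/τ₂) = 0.091930.
C₂ = 2.76·[1 − (22.752·0.12397 − 19.902·0.091930)/(2.8501)] = 2.76·0.65233 = 1.8004 kg/m³.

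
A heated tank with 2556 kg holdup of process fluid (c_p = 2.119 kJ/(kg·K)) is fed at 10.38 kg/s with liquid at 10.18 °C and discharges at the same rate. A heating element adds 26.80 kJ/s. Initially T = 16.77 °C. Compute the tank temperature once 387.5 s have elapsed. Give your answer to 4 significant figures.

M c_p dT/dt = ṁ c_p (T_in − T) + Q̇.
Rearrange: dT/dt = (T_ss − T)/τ with τ = M/ṁ = 246.243 s and T_ss = T_in + Q̇/(ṁ c_p) = 11.3984 °C.
Integrating: T(t) = T_ss + (T₀ − T_ss) e^(−t/τ).
T(387.5) = 11.3984 + (5.37155)·e^(−387.5/246.243) = 11.3984 + (5.37155)·0.207287 = 12.5119 °C.

12.51 °C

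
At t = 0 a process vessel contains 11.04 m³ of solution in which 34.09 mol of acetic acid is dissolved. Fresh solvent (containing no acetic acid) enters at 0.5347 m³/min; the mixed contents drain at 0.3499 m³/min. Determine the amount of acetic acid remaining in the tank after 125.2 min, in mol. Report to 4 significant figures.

4.012 mol

Total volume: dV/dt = Q_in − Q_out = 0.184800 m³/min, so V(t) = 11.04 + 0.184800 t and V(125.2) = 34.1770 m³.
No acetic acid enters, so dm/dt = −Q_out · (m/V).
dm/m = −Q_out dt/(V₀ + 0.184800 t); integrating gives ln(m/m₀) = −(Q_out/(Q_in−Q_out)) ln(V/V₀).
m = m₀ (V₀/V)^(Q_out/(Q_in−Q_out)) = 34.09 × (11.04/34.1770)^(1.89340) = 4.01250 mol.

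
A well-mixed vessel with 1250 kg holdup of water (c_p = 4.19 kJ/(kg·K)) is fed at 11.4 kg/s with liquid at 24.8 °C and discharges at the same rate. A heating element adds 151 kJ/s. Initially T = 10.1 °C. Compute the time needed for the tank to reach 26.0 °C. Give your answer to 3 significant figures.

M c_p dT/dt = ṁ c_p (T_in − T) + Q̇.
τ = M/ṁ = 109.65 s; T_ss = T_in + Q̇/(ṁ c_p) = 27.961 °C.
T(t) = T_ss + (T₀ − T_ss) e^(−t/τ). Set T = 26.0:
e^(−t/τ) = (26.0 − 27.961)/(10.1 − 27.961) = 0.10980
t = −109.65 · ln(0.10980) = 242.22 s.

242 s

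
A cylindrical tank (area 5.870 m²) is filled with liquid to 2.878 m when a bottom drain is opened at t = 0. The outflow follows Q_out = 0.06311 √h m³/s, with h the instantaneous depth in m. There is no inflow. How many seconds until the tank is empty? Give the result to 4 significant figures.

Accumulation of liquid (constant cross-section A): A dh/dt = −0.06311 √h.
∫ h^(−1/2) dh = −(0.06311/A) ∫ dt, giving 2√h = 2√h₀ − (0.06311/A) t.
Tank is empty when √h = 0: t_empty = 2A√h₀/0.06311.
t_empty = 2·5.870·√2.878/0.06311 = 11.7400·1.69647/0.06311 = 315.584 s.

315.6 s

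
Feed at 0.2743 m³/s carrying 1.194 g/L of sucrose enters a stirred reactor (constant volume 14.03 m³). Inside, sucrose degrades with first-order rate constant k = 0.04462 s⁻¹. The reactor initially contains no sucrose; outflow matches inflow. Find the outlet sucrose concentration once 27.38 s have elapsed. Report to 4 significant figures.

0.3010 g/L

Species balance: V dC/dt = Q C_in − Q C − k V C.
dC/dt = (Q/V) C_in − (Q/V + k) C; effective rate a = Q/V + k = 0.0195510 + 0.04462 = 0.0641710 s⁻¹.
C_ss = Q C_in/(Q + kV) = 0.363776 g/L; C(t) = C_ss + (C₀ − C_ss) e^(−a t).
C(27.38) = 0.363776 + (-0.363776)·e^(−0.0641710·27.38) = 0.363776 + (-0.363776)·0.172562 = 0.301002 g/L.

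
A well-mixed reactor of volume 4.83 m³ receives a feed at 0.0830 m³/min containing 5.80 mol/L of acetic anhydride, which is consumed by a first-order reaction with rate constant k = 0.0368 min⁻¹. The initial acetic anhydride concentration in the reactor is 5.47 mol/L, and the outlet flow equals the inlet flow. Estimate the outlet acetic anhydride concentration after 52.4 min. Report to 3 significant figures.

Accumulation = in − out − consumed: V dC/dt = Q C_in − Q C − k V C.
dC/dt = (Q/V) C_in − (Q/V + k) C; effective rate a = Q/V + k = 0.017184 + 0.0368 = 0.053984 min⁻¹.
C_ss = Q C_in/(Q + kV) = 1.8463 mol/L; C(t) = C_ss + (C₀ − C_ss) e^(−a t).
C(52.4) = 1.8463 + (3.6237)·e^(−0.053984·52.4) = 1.8463 + (3.6237)·0.059085 = 2.0604 mol/L.

2.06 mol/L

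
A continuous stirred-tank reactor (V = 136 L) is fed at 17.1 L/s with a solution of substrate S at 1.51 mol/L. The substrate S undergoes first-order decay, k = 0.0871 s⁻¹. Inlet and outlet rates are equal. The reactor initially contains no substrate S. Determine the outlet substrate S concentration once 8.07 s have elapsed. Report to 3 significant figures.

Accumulation = in − out − consumed: V dC/dt = Q C_in − Q C − k V C.
This is linear with rate a = Q/V + k = 0.21284 s⁻¹.
C_ss = Q C_in/(Q + kV) = 0.89205 mol/L; C(t) = C_ss + (C₀ − C_ss) e^(−a t).
C(8.07) = 0.89205 + (-0.89205)·e^(−0.21284·8.07) = 0.89205 + (-0.89205)·0.17950 = 0.73193 mol/L.

0.732 mol/L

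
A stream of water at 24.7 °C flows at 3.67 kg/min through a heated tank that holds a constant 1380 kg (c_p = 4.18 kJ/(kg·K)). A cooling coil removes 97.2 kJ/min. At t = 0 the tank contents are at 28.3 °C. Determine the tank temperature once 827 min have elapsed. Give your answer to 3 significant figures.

19.5 °C

Unsteady energy balance on the tank contents: M c_p dT/dt = ṁ c_p (T_in − T) − 97.2.
τ = M/ṁ = 376.02 min; T_ss = T_in − Q̇/(ṁ c_p) = 24.7 − 97.2/(3.67·4.18) = 18.364 °C.
T approaches T_ss exponentially: T(t) = T_ss + (T₀ − T_ss) e^(−t/τ).
T(827) = 18.364 + (9.9361)·e^(−827/376.02) = 18.364 + (9.9361)·0.11088 = 19.466 °C.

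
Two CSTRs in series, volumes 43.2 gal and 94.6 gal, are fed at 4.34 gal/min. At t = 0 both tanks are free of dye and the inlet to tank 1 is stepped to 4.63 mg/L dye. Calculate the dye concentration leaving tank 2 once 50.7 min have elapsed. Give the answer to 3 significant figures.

Species balance on tank i: dCᵢ/dt = (Cᵢ₋₁ − Cᵢ)/τᵢ with τᵢ = Vᵢ/Q.
τ₁ = 43.2/4.34 = 9.9539 min; τ₂ = 94.6/4.34 = 21.797 min.
Solving the cascade with C₁(0)=C₂(0)=0 gives C₂(t) = C_in[1 − (τ₁ e^(−t/τ₁) − τ₂ e^(−t/τ₂))/(τ₁ − τ₂)].
At t = 50.7: e^(−t/τ₁) = 0.0061367, e^(−t/τ₂) = 0.097687.
C₂ = 4.63·[1 − (9.9539·0.0061367 − 21.797·0.097687)/(-11.843)] = 4.63·0.82537 = 3.8215 mg/L.

3.82 mg/L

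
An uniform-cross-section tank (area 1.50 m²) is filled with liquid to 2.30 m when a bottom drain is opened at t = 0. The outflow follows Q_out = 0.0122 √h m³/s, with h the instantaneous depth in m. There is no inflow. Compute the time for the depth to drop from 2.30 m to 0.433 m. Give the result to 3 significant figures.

A dh/dt = −Q_out = −0.0122 √h.
This is separable: 2 d(√h)/dt = −0.0122/A, so √h = √h₀ − (0.0122/(2A)) t.
t = 2A(√h₀ − √h)/0.0122 = 2·1.50·(√2.30 − √0.433)/0.0122
  = 3.0000 × (1.5166 − 0.65803) / 0.0122 = 211.12 s.

211 s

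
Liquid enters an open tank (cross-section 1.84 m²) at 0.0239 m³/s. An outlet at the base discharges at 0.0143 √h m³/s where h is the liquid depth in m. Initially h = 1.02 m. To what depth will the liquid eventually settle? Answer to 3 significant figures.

A dh/dt = Q_in − 0.0143 √h. Steady state requires inflow = outflow:
Q_in = 0.0143 √h_ss ⇒ √h_ss = 0.0239/0.0143 = 1.6713.
h_ss = 1.6713² = 2.7933 m. (Since h₀ = 1.02 m < h_ss, the level will rise toward this value.)

2.79 m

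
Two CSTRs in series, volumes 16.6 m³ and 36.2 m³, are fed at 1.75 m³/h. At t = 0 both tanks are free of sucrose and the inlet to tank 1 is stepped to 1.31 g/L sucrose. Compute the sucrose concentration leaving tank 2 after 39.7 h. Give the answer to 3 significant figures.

Species balance on tank i: dCᵢ/dt = (Cᵢ₋₁ − Cᵢ)/τᵢ with τᵢ = Vᵢ/Q.
τ₁ = 16.6/1.75 = 9.4857 h; τ₂ = 36.2/1.75 = 20.686 h.
Solving the cascade with C₁(0)=C₂(0)=0 gives C₂(t) = C_in[1 − (τ₁ e^(−t/τ₁) − τ₂ e^(−t/τ₂))/(τ₁ − τ₂)].
At t = 39.7: e^(−t/τ₁) = 0.015219, e^(−t/τ₂) = 0.14672.
C₂ = 1.31·[1 − (9.4857·0.015219 − 20.686·0.14672)/(-11.200)] = 1.31·0.74190 = 0.97189 g/L.

0.972 g/L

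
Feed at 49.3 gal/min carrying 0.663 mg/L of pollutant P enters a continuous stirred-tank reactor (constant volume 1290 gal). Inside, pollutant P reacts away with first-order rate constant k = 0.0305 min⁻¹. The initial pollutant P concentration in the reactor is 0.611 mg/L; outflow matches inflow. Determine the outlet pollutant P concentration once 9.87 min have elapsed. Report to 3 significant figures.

Accumulation = in − out − consumed: V dC/dt = Q C_in − Q C − k V C.
dC/dt = (Q/V) C_in − (Q/V + k) C; effective rate a = Q/V + k = 0.038217 + 0.0305 = 0.068717 min⁻¹.
C_ss = Q C_in/(Q + kV) = 0.36873 mg/L; C(t) = C_ss + (C₀ − C_ss) e^(−a t).
C(9.87) = 0.36873 + (0.24227)·e^(−0.068717·9.87) = 0.36873 + (0.24227)·0.50751 = 0.49168 mg/L.

0.492 mg/L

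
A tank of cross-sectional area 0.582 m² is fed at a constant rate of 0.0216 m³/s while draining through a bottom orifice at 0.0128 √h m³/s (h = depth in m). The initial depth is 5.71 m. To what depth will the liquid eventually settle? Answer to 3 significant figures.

2.85 m

Level balance: A dh/dt = 0.0216 − 0.0128 √h. Setting dh/dt = 0:
Q_in = 0.0128 √h_ss ⇒ √h_ss = 0.0216/0.0128 = 1.6875.
h_ss = 1.6875² = 2.8477 m. (Since h₀ = 5.71 m > h_ss, the level will fall toward this value.)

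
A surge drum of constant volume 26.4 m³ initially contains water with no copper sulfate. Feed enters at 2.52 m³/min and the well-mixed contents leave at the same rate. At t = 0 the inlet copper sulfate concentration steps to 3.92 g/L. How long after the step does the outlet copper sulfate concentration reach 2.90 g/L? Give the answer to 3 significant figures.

14.1 min

Unsteady species balance (constant V, well mixed): V dC/dt = Q(C_in − C), so τ = V/Q = 10.476 min.
C(t) = C_in + (C₀ − C_in) e^(−t/τ). Set C = 2.90 and solve for t:
e^(−t/τ) = (C − C_in)/(C₀ − C_in) = (2.90 − 3.92)/(0 − 3.92) = 0.26020
t = −τ ln(…) = 10.476 × 1.3463 = 14.104 min.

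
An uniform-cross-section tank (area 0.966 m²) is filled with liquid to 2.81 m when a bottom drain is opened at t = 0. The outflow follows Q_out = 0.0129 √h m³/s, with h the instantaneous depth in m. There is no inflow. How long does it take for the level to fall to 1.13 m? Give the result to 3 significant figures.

91.9 s

Accumulation of liquid (constant cross-section A): A dh/dt = −0.0129 √h.
∫ h^(−1/2) dh = −(0.0129/A) ∫ dt, giving 2√h = 2√h₀ − (0.0129/A) t.
t = 2A(√h₀ − √h)/0.0129 = 2·0.966·(√2.81 − √1.13)/0.0129
  = 1.9320 × (1.6763 − 1.0630) / 0.0129 = 91.851 s.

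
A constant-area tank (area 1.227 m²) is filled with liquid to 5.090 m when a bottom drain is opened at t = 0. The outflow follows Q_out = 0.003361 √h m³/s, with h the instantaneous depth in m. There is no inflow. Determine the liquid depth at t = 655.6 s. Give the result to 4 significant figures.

1.845 m

A dh/dt = −Q_out = −0.003361 √h.
Separate and integrate: 2(√h − √h₀) = −(0.003361/A) t.
√h = √5.090 − 0.003361·655.6/(2·1.227) = 2.25610 − 0.897910 = 1.35819.
h = 1.35819² = 1.84469 m.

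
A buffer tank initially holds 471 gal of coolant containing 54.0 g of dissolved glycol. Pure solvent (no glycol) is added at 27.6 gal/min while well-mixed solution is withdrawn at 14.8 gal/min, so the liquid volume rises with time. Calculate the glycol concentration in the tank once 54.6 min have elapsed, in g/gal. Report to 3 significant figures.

0.0161 g/gal

Total volume: dV/dt = Q_in − Q_out = 12.800 gal/min, so V(t) = 471 + 12.800 t and V(54.6) = 1169.9 gal.
Species balance (pure solvent in): dm/dt = −Q_out · m/V(t).
dm/m = −Q_out dt/(V₀ + 12.800 t); integrating gives ln(m/m₀) = −(Q_out/(Q_in−Q_out)) ln(V/V₀).
m = m₀ (V₀/V)^(Q_out/(Q_in−Q_out)) = 54.0 × (471/1169.9)^(1.1562) = 18.860 g.
C = m/V = 18.860/1169.9 = 0.016121 g/gal.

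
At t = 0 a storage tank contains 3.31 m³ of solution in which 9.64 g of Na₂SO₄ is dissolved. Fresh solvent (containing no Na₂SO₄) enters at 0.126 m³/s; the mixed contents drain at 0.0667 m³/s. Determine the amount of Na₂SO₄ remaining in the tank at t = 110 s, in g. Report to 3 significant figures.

2.83 g

Total volume: dV/dt = Q_in − Q_out = 0.059300 m³/s, so V(t) = 3.31 + 0.059300 t and V(110) = 9.8330 m³.
No Na₂SO₄ enters, so dm/dt = −Q_out · (m/V).
dm/m = −Q_out dt/(V₀ + 0.059300 t); integrating gives ln(m/m₀) = −(Q_out/(Q_in−Q_out)) ln(V/V₀).
m = m₀ (V₀/V)^(Q_out/(Q_in−Q_out)) = 9.64 × (3.31/9.8330)^(1.1248) = 2.8328 g.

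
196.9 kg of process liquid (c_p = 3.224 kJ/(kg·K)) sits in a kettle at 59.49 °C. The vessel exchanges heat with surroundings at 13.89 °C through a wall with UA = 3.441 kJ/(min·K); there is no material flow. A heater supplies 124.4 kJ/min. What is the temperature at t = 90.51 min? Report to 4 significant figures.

Energy balance: M c_p dT/dt = −UA(T − T_amb) + Q̇.
dT/dt = (T_ss − T)/τ with T_ss = T_amb + Q̇/UA = 13.89 + 124.4/3.441 = 50.0423 °C, τ = M c_p/UA = 196.9·3.224/3.441 = 184.483 min.
Integrating: T(t) = T_ss + (T₀ − T_ss) e^(−t/τ).
T(90.51) = 50.0423 + (9.44772)·0.612250 = 55.8266 °C.

55.83 °C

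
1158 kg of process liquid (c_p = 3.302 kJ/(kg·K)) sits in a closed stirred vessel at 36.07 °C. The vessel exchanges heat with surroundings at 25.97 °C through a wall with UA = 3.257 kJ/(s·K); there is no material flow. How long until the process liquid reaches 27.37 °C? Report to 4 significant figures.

First-law balance (no shaft work): M c_p dT/dt = −UA(T − T_amb).
τ = M c_p/UA = 1174.00 s; T_ss = T_amb = 25.9700 °C.
T(t) = T_ss + (T₀ − T_ss)e^(−t/τ); set T = 27.37:
t = −τ ln[(T − T_ss)/(T₀ − T_ss)] = −1174.00 · ln(0.138614) = 2319.90 s.

2320 s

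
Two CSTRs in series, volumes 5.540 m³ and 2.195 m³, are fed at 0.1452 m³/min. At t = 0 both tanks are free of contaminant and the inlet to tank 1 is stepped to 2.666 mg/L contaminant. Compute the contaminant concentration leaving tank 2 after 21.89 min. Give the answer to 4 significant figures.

0.5894 mg/L

Each tank obeys Vᵢ dCᵢ/dt = Q(Cᵢ₋₁ − Cᵢ), so τᵢ = Vᵢ/Q.
τ₁ = 5.540/0.1452 = 38.1543 min; τ₂ = 2.195/0.1452 = 15.1171 min.
Tank 1: C₁ = C_in(1 − e^(−t/τ₁)). Tank 2 (τ₁ ≠ τ₂): C₂ = C_in[1 − (τ₁ e^(−t/τ₁) − τ₂ e^(−t/τ₂))/(τ₁ − τ₂)].
At t = 21.89: e^(−t/τ₁) = 0.563424, e^(−t/τ₂) = 0.235033.
C₂ = 2.666·[1 − (38.1543·0.563424 − 15.1171·0.235033)/(23.0372)] = 2.666·0.221085 = 0.589413 mg/L.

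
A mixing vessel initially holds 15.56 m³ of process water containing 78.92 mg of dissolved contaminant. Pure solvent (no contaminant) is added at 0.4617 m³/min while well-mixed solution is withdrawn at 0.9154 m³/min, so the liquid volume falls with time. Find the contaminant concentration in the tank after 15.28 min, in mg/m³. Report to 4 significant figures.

2.783 mg/m³

Let m(t) be the amount of contaminant. Volume: V(t) = V₀ + (Q_in − Q_out) t = 15.56 − 0.453700 t; V(15.28) = 8.62746 m³.
No contaminant enters, so dm/dt = −Q_out · (m/V).
dm/m = −Q_out dt/(V₀ − 0.453700 t); integrating gives ln(m/m₀) = −(Q_out/(Q_in−Q_out)) ln(V/V₀).
m = m₀ (V₀/V)^(Q_out/(Q_in−Q_out)) = 78.92 × (15.56/8.62746)^(-2.01763) = 24.0114 mg.
C = m/V = 24.0114/8.62746 = 2.78314 mg/m³.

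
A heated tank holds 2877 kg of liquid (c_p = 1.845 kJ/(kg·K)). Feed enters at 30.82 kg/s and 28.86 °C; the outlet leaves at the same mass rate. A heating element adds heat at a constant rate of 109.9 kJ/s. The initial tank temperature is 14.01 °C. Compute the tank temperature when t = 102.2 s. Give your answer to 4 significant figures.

Unsteady energy balance on the tank contents: M c_p dT/dt = ṁ c_p (T_in − T) + 109.9.
τ = M/ṁ = 93.3485 s; T_ss = T_in + Q̇/(ṁ c_p) = 28.86 + 109.9/(30.82·1.845) = 30.7927 °C.
Integrating: T(t) = T_ss + (T₀ − T_ss) e^(−t/τ).
T(102.2) = 30.7927 + (-16.7827)·e^(−102.2/93.3485) = 30.7927 + (-16.7827)·0.334599 = 25.1772 °C.

25.18 °C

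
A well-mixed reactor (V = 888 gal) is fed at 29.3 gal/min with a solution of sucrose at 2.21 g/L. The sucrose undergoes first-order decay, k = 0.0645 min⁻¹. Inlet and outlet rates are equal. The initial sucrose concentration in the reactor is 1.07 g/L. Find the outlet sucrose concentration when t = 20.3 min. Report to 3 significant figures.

0.792 g/L

Accumulation = in − out − consumed: V dC/dt = Q C_in − Q C − k V C.
This is linear with rate a = Q/V + k = 0.097495 min⁻¹.
C_ss = Q C_in/(Q + kV) = 0.74793 g/L; C(t) = C_ss + (C₀ − C_ss) e^(−a t).
C(20.3) = 0.74793 + (0.32207)·e^(−0.097495·20.3) = 0.74793 + (0.32207)·0.13819 = 0.79244 g/L.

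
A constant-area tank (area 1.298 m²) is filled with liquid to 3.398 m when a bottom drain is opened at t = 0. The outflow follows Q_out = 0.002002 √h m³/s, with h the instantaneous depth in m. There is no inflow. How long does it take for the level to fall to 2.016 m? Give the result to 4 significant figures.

549.2 s

Volume balance on the tank: A dh/dt = −0.002002 √h.
This is separable: 2 d(√h)/dt = −0.002002/A, so √h = √h₀ − (0.002002/(2A)) t.
t = 2A(√h₀ − √h)/0.002002 = 2·1.298·(√3.398 − √2.016)/0.002002
  = 2.59600 × (1.84337 − 1.41986) / 0.002002 = 549.163 s.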